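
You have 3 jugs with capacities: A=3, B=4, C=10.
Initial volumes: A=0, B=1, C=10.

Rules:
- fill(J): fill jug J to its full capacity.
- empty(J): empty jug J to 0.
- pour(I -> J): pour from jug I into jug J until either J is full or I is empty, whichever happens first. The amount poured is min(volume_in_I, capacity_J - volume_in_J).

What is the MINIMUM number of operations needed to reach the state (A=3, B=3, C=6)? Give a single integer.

Answer: 6

Derivation:
BFS from (A=0, B=1, C=10). One shortest path:
  1. fill(A) -> (A=3 B=1 C=10)
  2. empty(B) -> (A=3 B=0 C=10)
  3. pour(C -> B) -> (A=3 B=4 C=6)
  4. empty(B) -> (A=3 B=0 C=6)
  5. pour(A -> B) -> (A=0 B=3 C=6)
  6. fill(A) -> (A=3 B=3 C=6)
Reached target in 6 moves.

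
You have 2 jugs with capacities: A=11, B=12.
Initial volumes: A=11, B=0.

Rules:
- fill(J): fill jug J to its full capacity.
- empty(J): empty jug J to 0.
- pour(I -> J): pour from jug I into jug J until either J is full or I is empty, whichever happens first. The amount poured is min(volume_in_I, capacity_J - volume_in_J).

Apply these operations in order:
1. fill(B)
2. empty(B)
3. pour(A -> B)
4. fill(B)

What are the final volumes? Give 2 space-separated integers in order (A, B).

Step 1: fill(B) -> (A=11 B=12)
Step 2: empty(B) -> (A=11 B=0)
Step 3: pour(A -> B) -> (A=0 B=11)
Step 4: fill(B) -> (A=0 B=12)

Answer: 0 12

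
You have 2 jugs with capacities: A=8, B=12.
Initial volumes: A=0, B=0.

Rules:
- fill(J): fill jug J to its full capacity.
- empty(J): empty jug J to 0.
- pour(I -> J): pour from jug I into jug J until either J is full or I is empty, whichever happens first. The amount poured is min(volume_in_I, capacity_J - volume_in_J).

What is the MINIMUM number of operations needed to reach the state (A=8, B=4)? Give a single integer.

Answer: 2

Derivation:
BFS from (A=0, B=0). One shortest path:
  1. fill(B) -> (A=0 B=12)
  2. pour(B -> A) -> (A=8 B=4)
Reached target in 2 moves.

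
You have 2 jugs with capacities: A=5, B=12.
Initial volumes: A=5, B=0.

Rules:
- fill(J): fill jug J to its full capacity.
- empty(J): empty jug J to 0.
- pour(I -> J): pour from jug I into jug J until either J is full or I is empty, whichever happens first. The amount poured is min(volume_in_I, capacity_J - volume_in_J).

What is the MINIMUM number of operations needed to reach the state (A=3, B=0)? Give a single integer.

BFS from (A=5, B=0). One shortest path:
  1. pour(A -> B) -> (A=0 B=5)
  2. fill(A) -> (A=5 B=5)
  3. pour(A -> B) -> (A=0 B=10)
  4. fill(A) -> (A=5 B=10)
  5. pour(A -> B) -> (A=3 B=12)
  6. empty(B) -> (A=3 B=0)
Reached target in 6 moves.

Answer: 6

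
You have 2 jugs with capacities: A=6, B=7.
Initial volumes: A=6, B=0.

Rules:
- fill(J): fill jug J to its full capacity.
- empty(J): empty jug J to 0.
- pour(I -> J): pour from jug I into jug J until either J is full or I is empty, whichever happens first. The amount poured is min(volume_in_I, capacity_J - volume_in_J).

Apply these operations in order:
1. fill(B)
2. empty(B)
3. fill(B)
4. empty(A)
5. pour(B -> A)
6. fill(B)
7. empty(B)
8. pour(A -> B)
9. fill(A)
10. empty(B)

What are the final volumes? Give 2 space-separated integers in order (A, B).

Step 1: fill(B) -> (A=6 B=7)
Step 2: empty(B) -> (A=6 B=0)
Step 3: fill(B) -> (A=6 B=7)
Step 4: empty(A) -> (A=0 B=7)
Step 5: pour(B -> A) -> (A=6 B=1)
Step 6: fill(B) -> (A=6 B=7)
Step 7: empty(B) -> (A=6 B=0)
Step 8: pour(A -> B) -> (A=0 B=6)
Step 9: fill(A) -> (A=6 B=6)
Step 10: empty(B) -> (A=6 B=0)

Answer: 6 0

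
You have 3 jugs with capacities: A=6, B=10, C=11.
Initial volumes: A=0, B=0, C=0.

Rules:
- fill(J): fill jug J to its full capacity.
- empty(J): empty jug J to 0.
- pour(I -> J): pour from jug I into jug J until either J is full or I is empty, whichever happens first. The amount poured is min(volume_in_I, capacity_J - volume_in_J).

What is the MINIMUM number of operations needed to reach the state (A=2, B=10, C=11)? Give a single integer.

Answer: 5

Derivation:
BFS from (A=0, B=0, C=0). One shortest path:
  1. fill(A) -> (A=6 B=0 C=0)
  2. fill(C) -> (A=6 B=0 C=11)
  3. pour(A -> B) -> (A=0 B=6 C=11)
  4. fill(A) -> (A=6 B=6 C=11)
  5. pour(A -> B) -> (A=2 B=10 C=11)
Reached target in 5 moves.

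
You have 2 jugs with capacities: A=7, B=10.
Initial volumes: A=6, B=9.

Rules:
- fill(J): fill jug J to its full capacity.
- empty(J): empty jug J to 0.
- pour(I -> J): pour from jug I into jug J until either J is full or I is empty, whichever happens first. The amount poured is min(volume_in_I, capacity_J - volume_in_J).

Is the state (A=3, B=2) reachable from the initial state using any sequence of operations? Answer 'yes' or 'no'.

Answer: no

Derivation:
BFS explored all 35 reachable states.
Reachable set includes: (0,0), (0,1), (0,2), (0,3), (0,4), (0,5), (0,6), (0,7), (0,8), (0,9), (0,10), (1,0) ...
Target (A=3, B=2) not in reachable set → no.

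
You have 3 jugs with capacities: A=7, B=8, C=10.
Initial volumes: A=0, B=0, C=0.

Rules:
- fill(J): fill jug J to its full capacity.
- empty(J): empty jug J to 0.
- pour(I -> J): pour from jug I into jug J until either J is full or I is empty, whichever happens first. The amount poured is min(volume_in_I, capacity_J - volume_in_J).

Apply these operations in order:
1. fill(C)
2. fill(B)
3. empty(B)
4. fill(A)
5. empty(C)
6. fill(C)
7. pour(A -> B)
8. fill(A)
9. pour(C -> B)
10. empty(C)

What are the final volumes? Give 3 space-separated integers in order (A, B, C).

Step 1: fill(C) -> (A=0 B=0 C=10)
Step 2: fill(B) -> (A=0 B=8 C=10)
Step 3: empty(B) -> (A=0 B=0 C=10)
Step 4: fill(A) -> (A=7 B=0 C=10)
Step 5: empty(C) -> (A=7 B=0 C=0)
Step 6: fill(C) -> (A=7 B=0 C=10)
Step 7: pour(A -> B) -> (A=0 B=7 C=10)
Step 8: fill(A) -> (A=7 B=7 C=10)
Step 9: pour(C -> B) -> (A=7 B=8 C=9)
Step 10: empty(C) -> (A=7 B=8 C=0)

Answer: 7 8 0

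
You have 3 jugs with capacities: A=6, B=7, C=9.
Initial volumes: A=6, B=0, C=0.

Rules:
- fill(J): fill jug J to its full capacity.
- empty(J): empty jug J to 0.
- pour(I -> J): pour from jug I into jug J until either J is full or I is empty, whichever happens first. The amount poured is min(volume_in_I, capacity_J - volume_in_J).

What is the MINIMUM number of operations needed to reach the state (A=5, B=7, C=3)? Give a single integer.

BFS from (A=6, B=0, C=0). One shortest path:
  1. fill(C) -> (A=6 B=0 C=9)
  2. pour(A -> B) -> (A=0 B=6 C=9)
  3. pour(C -> A) -> (A=6 B=6 C=3)
  4. pour(A -> B) -> (A=5 B=7 C=3)
Reached target in 4 moves.

Answer: 4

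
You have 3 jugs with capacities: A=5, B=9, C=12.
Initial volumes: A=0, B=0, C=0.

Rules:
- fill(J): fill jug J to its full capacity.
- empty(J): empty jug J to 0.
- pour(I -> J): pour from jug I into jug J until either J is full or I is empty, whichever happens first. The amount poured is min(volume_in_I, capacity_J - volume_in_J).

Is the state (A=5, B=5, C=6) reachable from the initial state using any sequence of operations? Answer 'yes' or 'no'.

Answer: yes

Derivation:
BFS from (A=0, B=0, C=0):
  1. fill(B) -> (A=0 B=9 C=0)
  2. fill(C) -> (A=0 B=9 C=12)
  3. pour(B -> A) -> (A=5 B=4 C=12)
  4. empty(A) -> (A=0 B=4 C=12)
  5. pour(B -> A) -> (A=4 B=0 C=12)
  6. pour(C -> A) -> (A=5 B=0 C=11)
  7. pour(A -> B) -> (A=0 B=5 C=11)
  8. pour(C -> A) -> (A=5 B=5 C=6)
Target reached → yes.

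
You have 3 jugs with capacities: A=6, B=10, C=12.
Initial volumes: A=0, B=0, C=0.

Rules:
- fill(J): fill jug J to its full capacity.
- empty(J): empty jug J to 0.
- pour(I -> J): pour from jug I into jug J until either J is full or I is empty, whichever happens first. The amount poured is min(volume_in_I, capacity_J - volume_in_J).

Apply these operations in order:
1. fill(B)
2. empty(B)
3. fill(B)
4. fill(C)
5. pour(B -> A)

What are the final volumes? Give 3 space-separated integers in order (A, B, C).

Step 1: fill(B) -> (A=0 B=10 C=0)
Step 2: empty(B) -> (A=0 B=0 C=0)
Step 3: fill(B) -> (A=0 B=10 C=0)
Step 4: fill(C) -> (A=0 B=10 C=12)
Step 5: pour(B -> A) -> (A=6 B=4 C=12)

Answer: 6 4 12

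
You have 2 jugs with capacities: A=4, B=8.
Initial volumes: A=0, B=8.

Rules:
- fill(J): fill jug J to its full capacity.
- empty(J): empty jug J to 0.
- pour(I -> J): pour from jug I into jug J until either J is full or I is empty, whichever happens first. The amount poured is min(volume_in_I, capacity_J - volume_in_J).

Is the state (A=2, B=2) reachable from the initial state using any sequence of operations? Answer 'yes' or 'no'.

Answer: no

Derivation:
BFS explored all 6 reachable states.
Reachable set includes: (0,0), (0,4), (0,8), (4,0), (4,4), (4,8)
Target (A=2, B=2) not in reachable set → no.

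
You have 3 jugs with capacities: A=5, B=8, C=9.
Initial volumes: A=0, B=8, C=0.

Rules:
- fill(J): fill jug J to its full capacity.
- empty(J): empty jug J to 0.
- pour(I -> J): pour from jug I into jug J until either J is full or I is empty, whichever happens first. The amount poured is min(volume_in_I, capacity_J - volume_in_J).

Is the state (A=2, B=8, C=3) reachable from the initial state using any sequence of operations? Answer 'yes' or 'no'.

BFS from (A=0, B=8, C=0):
  1. fill(A) -> (A=5 B=8 C=0)
  2. pour(B -> C) -> (A=5 B=0 C=8)
  3. pour(A -> B) -> (A=0 B=5 C=8)
  4. pour(C -> A) -> (A=5 B=5 C=3)
  5. pour(A -> B) -> (A=2 B=8 C=3)
Target reached → yes.

Answer: yes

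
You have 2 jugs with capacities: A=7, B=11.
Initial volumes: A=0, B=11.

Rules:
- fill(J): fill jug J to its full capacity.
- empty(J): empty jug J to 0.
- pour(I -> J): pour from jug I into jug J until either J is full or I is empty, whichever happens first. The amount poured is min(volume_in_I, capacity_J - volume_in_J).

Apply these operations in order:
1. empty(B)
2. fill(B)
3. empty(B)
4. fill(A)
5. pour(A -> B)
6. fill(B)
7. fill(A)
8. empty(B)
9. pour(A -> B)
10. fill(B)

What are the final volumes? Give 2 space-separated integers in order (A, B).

Step 1: empty(B) -> (A=0 B=0)
Step 2: fill(B) -> (A=0 B=11)
Step 3: empty(B) -> (A=0 B=0)
Step 4: fill(A) -> (A=7 B=0)
Step 5: pour(A -> B) -> (A=0 B=7)
Step 6: fill(B) -> (A=0 B=11)
Step 7: fill(A) -> (A=7 B=11)
Step 8: empty(B) -> (A=7 B=0)
Step 9: pour(A -> B) -> (A=0 B=7)
Step 10: fill(B) -> (A=0 B=11)

Answer: 0 11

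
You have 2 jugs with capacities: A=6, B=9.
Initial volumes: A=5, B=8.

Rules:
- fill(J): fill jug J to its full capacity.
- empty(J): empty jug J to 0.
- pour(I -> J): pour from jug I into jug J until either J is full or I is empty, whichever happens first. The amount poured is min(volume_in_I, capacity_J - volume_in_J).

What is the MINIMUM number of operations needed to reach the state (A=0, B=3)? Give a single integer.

Answer: 4

Derivation:
BFS from (A=5, B=8). One shortest path:
  1. empty(A) -> (A=0 B=8)
  2. fill(B) -> (A=0 B=9)
  3. pour(B -> A) -> (A=6 B=3)
  4. empty(A) -> (A=0 B=3)
Reached target in 4 moves.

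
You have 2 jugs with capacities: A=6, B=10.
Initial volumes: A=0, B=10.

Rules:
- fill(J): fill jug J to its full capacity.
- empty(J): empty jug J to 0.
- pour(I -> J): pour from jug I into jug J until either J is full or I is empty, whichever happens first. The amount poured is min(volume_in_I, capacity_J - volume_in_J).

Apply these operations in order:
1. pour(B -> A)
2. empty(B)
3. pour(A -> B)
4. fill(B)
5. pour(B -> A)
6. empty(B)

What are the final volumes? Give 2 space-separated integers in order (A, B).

Step 1: pour(B -> A) -> (A=6 B=4)
Step 2: empty(B) -> (A=6 B=0)
Step 3: pour(A -> B) -> (A=0 B=6)
Step 4: fill(B) -> (A=0 B=10)
Step 5: pour(B -> A) -> (A=6 B=4)
Step 6: empty(B) -> (A=6 B=0)

Answer: 6 0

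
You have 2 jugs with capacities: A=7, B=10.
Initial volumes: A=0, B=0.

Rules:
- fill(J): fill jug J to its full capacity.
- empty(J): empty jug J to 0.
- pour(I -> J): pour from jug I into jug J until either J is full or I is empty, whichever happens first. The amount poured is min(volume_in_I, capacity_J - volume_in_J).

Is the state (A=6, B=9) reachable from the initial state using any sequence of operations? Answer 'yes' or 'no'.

Answer: no

Derivation:
BFS explored all 34 reachable states.
Reachable set includes: (0,0), (0,1), (0,2), (0,3), (0,4), (0,5), (0,6), (0,7), (0,8), (0,9), (0,10), (1,0) ...
Target (A=6, B=9) not in reachable set → no.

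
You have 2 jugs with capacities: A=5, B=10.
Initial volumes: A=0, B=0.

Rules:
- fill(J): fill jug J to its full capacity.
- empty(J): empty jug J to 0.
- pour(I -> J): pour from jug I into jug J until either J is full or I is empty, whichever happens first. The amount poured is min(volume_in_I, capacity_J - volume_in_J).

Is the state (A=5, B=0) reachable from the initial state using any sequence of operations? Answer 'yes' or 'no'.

BFS from (A=0, B=0):
  1. fill(A) -> (A=5 B=0)
Target reached → yes.

Answer: yes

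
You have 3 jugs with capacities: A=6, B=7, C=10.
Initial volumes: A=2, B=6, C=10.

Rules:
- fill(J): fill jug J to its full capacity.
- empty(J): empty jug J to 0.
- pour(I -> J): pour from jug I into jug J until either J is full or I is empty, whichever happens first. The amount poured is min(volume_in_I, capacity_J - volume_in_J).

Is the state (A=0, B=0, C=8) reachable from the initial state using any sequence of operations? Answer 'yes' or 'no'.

BFS from (A=2, B=6, C=10):
  1. empty(C) -> (A=2 B=6 C=0)
  2. pour(A -> C) -> (A=0 B=6 C=2)
  3. pour(B -> C) -> (A=0 B=0 C=8)
Target reached → yes.

Answer: yes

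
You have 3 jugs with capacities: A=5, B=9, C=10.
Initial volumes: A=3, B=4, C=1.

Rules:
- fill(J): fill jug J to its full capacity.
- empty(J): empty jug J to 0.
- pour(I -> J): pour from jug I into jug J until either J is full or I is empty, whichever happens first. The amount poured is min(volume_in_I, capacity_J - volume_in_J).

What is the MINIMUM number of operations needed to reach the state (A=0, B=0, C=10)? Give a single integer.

Answer: 3

Derivation:
BFS from (A=3, B=4, C=1). One shortest path:
  1. fill(A) -> (A=5 B=4 C=1)
  2. pour(A -> B) -> (A=0 B=9 C=1)
  3. pour(B -> C) -> (A=0 B=0 C=10)
Reached target in 3 moves.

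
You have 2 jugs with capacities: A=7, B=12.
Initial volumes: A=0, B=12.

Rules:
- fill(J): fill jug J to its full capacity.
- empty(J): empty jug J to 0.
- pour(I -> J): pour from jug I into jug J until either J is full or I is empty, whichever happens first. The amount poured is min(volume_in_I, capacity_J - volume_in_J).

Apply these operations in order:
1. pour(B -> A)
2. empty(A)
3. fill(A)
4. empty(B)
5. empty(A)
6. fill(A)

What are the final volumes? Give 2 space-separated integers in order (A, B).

Answer: 7 0

Derivation:
Step 1: pour(B -> A) -> (A=7 B=5)
Step 2: empty(A) -> (A=0 B=5)
Step 3: fill(A) -> (A=7 B=5)
Step 4: empty(B) -> (A=7 B=0)
Step 5: empty(A) -> (A=0 B=0)
Step 6: fill(A) -> (A=7 B=0)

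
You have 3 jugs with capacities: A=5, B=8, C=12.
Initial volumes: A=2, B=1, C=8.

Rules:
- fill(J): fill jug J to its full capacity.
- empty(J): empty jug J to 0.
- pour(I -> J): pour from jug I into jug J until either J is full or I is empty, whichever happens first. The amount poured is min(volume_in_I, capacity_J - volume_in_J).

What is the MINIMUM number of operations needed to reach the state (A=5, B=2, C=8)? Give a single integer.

Answer: 3

Derivation:
BFS from (A=2, B=1, C=8). One shortest path:
  1. empty(B) -> (A=2 B=0 C=8)
  2. pour(A -> B) -> (A=0 B=2 C=8)
  3. fill(A) -> (A=5 B=2 C=8)
Reached target in 3 moves.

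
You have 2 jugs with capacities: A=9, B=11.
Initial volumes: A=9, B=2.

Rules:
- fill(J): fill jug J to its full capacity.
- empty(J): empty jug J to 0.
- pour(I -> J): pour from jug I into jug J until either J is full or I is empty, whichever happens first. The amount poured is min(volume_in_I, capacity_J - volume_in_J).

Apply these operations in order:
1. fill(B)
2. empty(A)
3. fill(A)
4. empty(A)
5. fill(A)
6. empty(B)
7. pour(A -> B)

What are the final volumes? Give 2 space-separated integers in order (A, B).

Step 1: fill(B) -> (A=9 B=11)
Step 2: empty(A) -> (A=0 B=11)
Step 3: fill(A) -> (A=9 B=11)
Step 4: empty(A) -> (A=0 B=11)
Step 5: fill(A) -> (A=9 B=11)
Step 6: empty(B) -> (A=9 B=0)
Step 7: pour(A -> B) -> (A=0 B=9)

Answer: 0 9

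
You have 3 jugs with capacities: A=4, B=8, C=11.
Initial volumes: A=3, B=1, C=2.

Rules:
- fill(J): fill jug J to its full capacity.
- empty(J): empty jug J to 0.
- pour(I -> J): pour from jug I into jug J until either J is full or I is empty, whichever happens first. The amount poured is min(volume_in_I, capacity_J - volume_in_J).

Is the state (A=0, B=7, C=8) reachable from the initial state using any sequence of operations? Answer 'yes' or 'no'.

BFS from (A=3, B=1, C=2):
  1. fill(C) -> (A=3 B=1 C=11)
  2. pour(C -> B) -> (A=3 B=8 C=4)
  3. pour(B -> A) -> (A=4 B=7 C=4)
  4. pour(A -> C) -> (A=0 B=7 C=8)
Target reached → yes.

Answer: yes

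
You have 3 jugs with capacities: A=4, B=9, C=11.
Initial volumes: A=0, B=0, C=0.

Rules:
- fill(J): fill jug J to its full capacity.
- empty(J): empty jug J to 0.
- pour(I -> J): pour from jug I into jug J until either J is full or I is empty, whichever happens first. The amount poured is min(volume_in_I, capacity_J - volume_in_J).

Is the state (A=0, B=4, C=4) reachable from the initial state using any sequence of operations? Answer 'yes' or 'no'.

Answer: yes

Derivation:
BFS from (A=0, B=0, C=0):
  1. fill(A) -> (A=4 B=0 C=0)
  2. pour(A -> B) -> (A=0 B=4 C=0)
  3. fill(A) -> (A=4 B=4 C=0)
  4. pour(A -> C) -> (A=0 B=4 C=4)
Target reached → yes.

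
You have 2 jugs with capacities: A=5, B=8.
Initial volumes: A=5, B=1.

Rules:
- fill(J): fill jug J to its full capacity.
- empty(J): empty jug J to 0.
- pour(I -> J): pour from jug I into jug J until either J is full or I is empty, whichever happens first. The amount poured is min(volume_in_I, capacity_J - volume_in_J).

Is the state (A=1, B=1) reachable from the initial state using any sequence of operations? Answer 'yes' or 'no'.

BFS explored all 26 reachable states.
Reachable set includes: (0,0), (0,1), (0,2), (0,3), (0,4), (0,5), (0,6), (0,7), (0,8), (1,0), (1,8), (2,0) ...
Target (A=1, B=1) not in reachable set → no.

Answer: no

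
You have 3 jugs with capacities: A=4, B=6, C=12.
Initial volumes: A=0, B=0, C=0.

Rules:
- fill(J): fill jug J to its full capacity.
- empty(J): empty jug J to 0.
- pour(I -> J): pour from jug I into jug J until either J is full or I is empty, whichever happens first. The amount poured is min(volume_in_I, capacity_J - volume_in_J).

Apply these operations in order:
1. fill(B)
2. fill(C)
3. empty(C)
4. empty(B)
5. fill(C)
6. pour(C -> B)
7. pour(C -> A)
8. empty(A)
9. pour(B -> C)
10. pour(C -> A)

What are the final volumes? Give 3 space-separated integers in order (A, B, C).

Answer: 4 0 4

Derivation:
Step 1: fill(B) -> (A=0 B=6 C=0)
Step 2: fill(C) -> (A=0 B=6 C=12)
Step 3: empty(C) -> (A=0 B=6 C=0)
Step 4: empty(B) -> (A=0 B=0 C=0)
Step 5: fill(C) -> (A=0 B=0 C=12)
Step 6: pour(C -> B) -> (A=0 B=6 C=6)
Step 7: pour(C -> A) -> (A=4 B=6 C=2)
Step 8: empty(A) -> (A=0 B=6 C=2)
Step 9: pour(B -> C) -> (A=0 B=0 C=8)
Step 10: pour(C -> A) -> (A=4 B=0 C=4)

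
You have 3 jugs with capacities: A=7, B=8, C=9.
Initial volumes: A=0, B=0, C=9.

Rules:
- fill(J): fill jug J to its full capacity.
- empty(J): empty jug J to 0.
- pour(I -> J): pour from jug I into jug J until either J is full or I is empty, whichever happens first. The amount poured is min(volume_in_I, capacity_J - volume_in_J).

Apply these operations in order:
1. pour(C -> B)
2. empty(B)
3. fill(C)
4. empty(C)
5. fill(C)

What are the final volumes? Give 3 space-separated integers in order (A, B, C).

Step 1: pour(C -> B) -> (A=0 B=8 C=1)
Step 2: empty(B) -> (A=0 B=0 C=1)
Step 3: fill(C) -> (A=0 B=0 C=9)
Step 4: empty(C) -> (A=0 B=0 C=0)
Step 5: fill(C) -> (A=0 B=0 C=9)

Answer: 0 0 9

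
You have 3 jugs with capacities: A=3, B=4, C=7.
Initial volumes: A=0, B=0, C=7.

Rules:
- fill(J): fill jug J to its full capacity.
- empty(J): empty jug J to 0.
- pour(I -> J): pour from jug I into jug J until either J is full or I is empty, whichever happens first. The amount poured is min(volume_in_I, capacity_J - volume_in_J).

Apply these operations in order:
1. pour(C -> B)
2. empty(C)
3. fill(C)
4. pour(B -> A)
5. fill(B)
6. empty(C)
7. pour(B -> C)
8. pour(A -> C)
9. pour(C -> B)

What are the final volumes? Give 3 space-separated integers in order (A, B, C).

Step 1: pour(C -> B) -> (A=0 B=4 C=3)
Step 2: empty(C) -> (A=0 B=4 C=0)
Step 3: fill(C) -> (A=0 B=4 C=7)
Step 4: pour(B -> A) -> (A=3 B=1 C=7)
Step 5: fill(B) -> (A=3 B=4 C=7)
Step 6: empty(C) -> (A=3 B=4 C=0)
Step 7: pour(B -> C) -> (A=3 B=0 C=4)
Step 8: pour(A -> C) -> (A=0 B=0 C=7)
Step 9: pour(C -> B) -> (A=0 B=4 C=3)

Answer: 0 4 3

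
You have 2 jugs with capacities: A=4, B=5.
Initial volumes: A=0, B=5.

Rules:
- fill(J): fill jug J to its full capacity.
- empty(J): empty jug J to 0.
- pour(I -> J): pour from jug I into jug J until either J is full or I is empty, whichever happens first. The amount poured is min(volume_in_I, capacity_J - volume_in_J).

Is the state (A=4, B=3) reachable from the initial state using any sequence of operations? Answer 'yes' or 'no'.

Answer: yes

Derivation:
BFS from (A=0, B=5):
  1. fill(A) -> (A=4 B=5)
  2. empty(B) -> (A=4 B=0)
  3. pour(A -> B) -> (A=0 B=4)
  4. fill(A) -> (A=4 B=4)
  5. pour(A -> B) -> (A=3 B=5)
  6. empty(B) -> (A=3 B=0)
  7. pour(A -> B) -> (A=0 B=3)
  8. fill(A) -> (A=4 B=3)
Target reached → yes.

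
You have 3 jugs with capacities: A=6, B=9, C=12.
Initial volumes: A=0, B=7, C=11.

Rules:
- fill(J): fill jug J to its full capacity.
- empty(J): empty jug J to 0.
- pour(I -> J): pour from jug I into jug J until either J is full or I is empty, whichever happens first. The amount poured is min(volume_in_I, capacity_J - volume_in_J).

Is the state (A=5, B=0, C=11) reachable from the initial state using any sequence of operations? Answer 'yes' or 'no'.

BFS explored all 366 reachable states.
Reachable set includes: (0,0,0), (0,0,1), (0,0,2), (0,0,3), (0,0,4), (0,0,5), (0,0,6), (0,0,7), (0,0,8), (0,0,9), (0,0,10), (0,0,11) ...
Target (A=5, B=0, C=11) not in reachable set → no.

Answer: no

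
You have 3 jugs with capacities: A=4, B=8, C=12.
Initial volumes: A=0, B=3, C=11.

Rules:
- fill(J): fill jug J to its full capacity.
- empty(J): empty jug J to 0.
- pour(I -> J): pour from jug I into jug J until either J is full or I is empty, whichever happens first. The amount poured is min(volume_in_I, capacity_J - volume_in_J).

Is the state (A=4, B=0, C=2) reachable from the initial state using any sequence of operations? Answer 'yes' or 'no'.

BFS from (A=0, B=3, C=11):
  1. pour(C -> A) -> (A=4 B=3 C=7)
  2. pour(C -> B) -> (A=4 B=8 C=2)
  3. empty(B) -> (A=4 B=0 C=2)
Target reached → yes.

Answer: yes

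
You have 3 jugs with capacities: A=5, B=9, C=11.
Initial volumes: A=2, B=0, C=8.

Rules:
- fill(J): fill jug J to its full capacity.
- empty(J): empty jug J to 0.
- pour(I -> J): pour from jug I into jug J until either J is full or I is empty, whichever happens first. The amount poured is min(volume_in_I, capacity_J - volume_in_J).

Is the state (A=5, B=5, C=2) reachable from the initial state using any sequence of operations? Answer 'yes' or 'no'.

BFS from (A=2, B=0, C=8):
  1. empty(C) -> (A=2 B=0 C=0)
  2. pour(A -> C) -> (A=0 B=0 C=2)
  3. fill(A) -> (A=5 B=0 C=2)
  4. pour(A -> B) -> (A=0 B=5 C=2)
  5. fill(A) -> (A=5 B=5 C=2)
Target reached → yes.

Answer: yes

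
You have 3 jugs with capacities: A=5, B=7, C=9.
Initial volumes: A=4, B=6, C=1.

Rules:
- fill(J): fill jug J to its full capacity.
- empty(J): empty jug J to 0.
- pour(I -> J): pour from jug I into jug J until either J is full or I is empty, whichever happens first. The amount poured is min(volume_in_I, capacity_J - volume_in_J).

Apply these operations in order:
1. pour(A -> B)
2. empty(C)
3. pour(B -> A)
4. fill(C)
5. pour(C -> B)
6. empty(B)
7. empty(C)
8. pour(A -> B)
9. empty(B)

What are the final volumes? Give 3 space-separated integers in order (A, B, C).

Answer: 0 0 0

Derivation:
Step 1: pour(A -> B) -> (A=3 B=7 C=1)
Step 2: empty(C) -> (A=3 B=7 C=0)
Step 3: pour(B -> A) -> (A=5 B=5 C=0)
Step 4: fill(C) -> (A=5 B=5 C=9)
Step 5: pour(C -> B) -> (A=5 B=7 C=7)
Step 6: empty(B) -> (A=5 B=0 C=7)
Step 7: empty(C) -> (A=5 B=0 C=0)
Step 8: pour(A -> B) -> (A=0 B=5 C=0)
Step 9: empty(B) -> (A=0 B=0 C=0)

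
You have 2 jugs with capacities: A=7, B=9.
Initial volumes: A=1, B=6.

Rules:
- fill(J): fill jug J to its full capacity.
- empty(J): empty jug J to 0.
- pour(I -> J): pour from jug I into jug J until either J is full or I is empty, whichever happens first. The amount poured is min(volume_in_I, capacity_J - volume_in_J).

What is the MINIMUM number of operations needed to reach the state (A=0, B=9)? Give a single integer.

Answer: 2

Derivation:
BFS from (A=1, B=6). One shortest path:
  1. empty(A) -> (A=0 B=6)
  2. fill(B) -> (A=0 B=9)
Reached target in 2 moves.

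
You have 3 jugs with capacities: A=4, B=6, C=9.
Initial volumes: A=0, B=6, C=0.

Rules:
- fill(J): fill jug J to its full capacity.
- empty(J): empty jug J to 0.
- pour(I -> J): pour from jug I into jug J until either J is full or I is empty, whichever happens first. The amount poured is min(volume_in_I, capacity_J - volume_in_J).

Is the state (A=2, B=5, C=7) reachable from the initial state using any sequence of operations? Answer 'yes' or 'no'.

Answer: no

Derivation:
BFS explored all 230 reachable states.
Reachable set includes: (0,0,0), (0,0,1), (0,0,2), (0,0,3), (0,0,4), (0,0,5), (0,0,6), (0,0,7), (0,0,8), (0,0,9), (0,1,0), (0,1,1) ...
Target (A=2, B=5, C=7) not in reachable set → no.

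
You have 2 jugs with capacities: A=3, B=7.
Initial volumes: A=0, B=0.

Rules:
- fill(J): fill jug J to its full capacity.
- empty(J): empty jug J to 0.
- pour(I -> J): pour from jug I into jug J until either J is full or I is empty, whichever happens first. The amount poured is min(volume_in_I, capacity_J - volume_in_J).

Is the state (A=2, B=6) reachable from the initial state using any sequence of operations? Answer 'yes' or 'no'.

Answer: no

Derivation:
BFS explored all 20 reachable states.
Reachable set includes: (0,0), (0,1), (0,2), (0,3), (0,4), (0,5), (0,6), (0,7), (1,0), (1,7), (2,0), (2,7) ...
Target (A=2, B=6) not in reachable set → no.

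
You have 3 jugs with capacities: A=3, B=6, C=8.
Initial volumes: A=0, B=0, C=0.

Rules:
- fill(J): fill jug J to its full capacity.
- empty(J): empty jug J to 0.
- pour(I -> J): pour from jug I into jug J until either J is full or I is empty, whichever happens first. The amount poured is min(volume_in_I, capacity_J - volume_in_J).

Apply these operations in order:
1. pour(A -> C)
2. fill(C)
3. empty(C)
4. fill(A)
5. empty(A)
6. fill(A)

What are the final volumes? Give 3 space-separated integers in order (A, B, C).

Answer: 3 0 0

Derivation:
Step 1: pour(A -> C) -> (A=0 B=0 C=0)
Step 2: fill(C) -> (A=0 B=0 C=8)
Step 3: empty(C) -> (A=0 B=0 C=0)
Step 4: fill(A) -> (A=3 B=0 C=0)
Step 5: empty(A) -> (A=0 B=0 C=0)
Step 6: fill(A) -> (A=3 B=0 C=0)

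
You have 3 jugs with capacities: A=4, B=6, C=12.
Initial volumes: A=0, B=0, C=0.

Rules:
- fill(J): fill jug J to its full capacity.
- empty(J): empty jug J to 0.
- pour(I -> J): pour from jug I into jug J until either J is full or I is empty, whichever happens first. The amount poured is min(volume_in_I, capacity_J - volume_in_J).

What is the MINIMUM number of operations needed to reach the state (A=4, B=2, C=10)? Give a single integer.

BFS from (A=0, B=0, C=0). One shortest path:
  1. fill(A) -> (A=4 B=0 C=0)
  2. fill(C) -> (A=4 B=0 C=12)
  3. pour(A -> B) -> (A=0 B=4 C=12)
  4. pour(C -> B) -> (A=0 B=6 C=10)
  5. pour(B -> A) -> (A=4 B=2 C=10)
Reached target in 5 moves.

Answer: 5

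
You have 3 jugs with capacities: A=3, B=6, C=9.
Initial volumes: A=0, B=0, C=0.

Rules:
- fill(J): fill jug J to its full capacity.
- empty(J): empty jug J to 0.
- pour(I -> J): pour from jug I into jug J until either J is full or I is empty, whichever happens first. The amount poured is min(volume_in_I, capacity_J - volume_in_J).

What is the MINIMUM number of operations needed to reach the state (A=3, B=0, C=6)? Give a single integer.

BFS from (A=0, B=0, C=0). One shortest path:
  1. fill(C) -> (A=0 B=0 C=9)
  2. pour(C -> A) -> (A=3 B=0 C=6)
Reached target in 2 moves.

Answer: 2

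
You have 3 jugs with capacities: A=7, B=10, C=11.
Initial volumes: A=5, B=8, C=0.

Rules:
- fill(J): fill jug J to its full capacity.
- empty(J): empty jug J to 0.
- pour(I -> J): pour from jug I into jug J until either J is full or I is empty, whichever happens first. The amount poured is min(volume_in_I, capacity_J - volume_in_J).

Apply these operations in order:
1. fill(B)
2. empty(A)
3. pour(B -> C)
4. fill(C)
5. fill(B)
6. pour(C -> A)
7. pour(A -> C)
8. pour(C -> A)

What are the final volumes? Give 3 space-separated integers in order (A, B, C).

Answer: 7 10 4

Derivation:
Step 1: fill(B) -> (A=5 B=10 C=0)
Step 2: empty(A) -> (A=0 B=10 C=0)
Step 3: pour(B -> C) -> (A=0 B=0 C=10)
Step 4: fill(C) -> (A=0 B=0 C=11)
Step 5: fill(B) -> (A=0 B=10 C=11)
Step 6: pour(C -> A) -> (A=7 B=10 C=4)
Step 7: pour(A -> C) -> (A=0 B=10 C=11)
Step 8: pour(C -> A) -> (A=7 B=10 C=4)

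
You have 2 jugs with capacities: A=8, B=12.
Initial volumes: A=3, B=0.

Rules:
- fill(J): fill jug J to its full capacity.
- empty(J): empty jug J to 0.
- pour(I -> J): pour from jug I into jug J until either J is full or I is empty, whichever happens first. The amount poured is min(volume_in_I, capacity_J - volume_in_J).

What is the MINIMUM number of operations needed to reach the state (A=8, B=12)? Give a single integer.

Answer: 2

Derivation:
BFS from (A=3, B=0). One shortest path:
  1. fill(A) -> (A=8 B=0)
  2. fill(B) -> (A=8 B=12)
Reached target in 2 moves.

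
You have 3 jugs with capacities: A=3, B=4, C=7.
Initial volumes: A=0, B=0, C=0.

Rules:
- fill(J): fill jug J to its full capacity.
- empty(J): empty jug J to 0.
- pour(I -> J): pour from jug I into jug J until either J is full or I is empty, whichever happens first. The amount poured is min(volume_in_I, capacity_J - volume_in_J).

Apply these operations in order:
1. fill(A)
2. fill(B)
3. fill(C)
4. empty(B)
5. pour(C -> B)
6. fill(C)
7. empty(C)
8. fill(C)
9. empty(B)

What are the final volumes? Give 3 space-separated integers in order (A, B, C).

Step 1: fill(A) -> (A=3 B=0 C=0)
Step 2: fill(B) -> (A=3 B=4 C=0)
Step 3: fill(C) -> (A=3 B=4 C=7)
Step 4: empty(B) -> (A=3 B=0 C=7)
Step 5: pour(C -> B) -> (A=3 B=4 C=3)
Step 6: fill(C) -> (A=3 B=4 C=7)
Step 7: empty(C) -> (A=3 B=4 C=0)
Step 8: fill(C) -> (A=3 B=4 C=7)
Step 9: empty(B) -> (A=3 B=0 C=7)

Answer: 3 0 7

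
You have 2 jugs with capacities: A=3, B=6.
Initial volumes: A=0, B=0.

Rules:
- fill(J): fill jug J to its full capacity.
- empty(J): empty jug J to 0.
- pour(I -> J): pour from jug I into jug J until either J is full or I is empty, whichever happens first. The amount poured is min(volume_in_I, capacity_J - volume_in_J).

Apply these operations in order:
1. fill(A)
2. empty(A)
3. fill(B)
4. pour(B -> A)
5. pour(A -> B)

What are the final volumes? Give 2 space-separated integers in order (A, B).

Step 1: fill(A) -> (A=3 B=0)
Step 2: empty(A) -> (A=0 B=0)
Step 3: fill(B) -> (A=0 B=6)
Step 4: pour(B -> A) -> (A=3 B=3)
Step 5: pour(A -> B) -> (A=0 B=6)

Answer: 0 6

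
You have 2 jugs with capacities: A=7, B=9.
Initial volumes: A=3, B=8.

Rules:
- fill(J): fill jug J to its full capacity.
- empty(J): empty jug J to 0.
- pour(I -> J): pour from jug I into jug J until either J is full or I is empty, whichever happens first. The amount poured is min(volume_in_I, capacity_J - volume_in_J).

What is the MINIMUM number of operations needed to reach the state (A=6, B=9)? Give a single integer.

BFS from (A=3, B=8). One shortest path:
  1. fill(A) -> (A=7 B=8)
  2. pour(A -> B) -> (A=6 B=9)
Reached target in 2 moves.

Answer: 2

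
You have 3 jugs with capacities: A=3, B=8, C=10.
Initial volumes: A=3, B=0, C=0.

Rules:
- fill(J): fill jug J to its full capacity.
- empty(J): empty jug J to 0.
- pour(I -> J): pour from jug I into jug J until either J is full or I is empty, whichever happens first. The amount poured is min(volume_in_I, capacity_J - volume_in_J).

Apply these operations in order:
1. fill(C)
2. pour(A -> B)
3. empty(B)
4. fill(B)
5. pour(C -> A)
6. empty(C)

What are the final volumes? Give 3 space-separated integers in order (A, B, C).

Step 1: fill(C) -> (A=3 B=0 C=10)
Step 2: pour(A -> B) -> (A=0 B=3 C=10)
Step 3: empty(B) -> (A=0 B=0 C=10)
Step 4: fill(B) -> (A=0 B=8 C=10)
Step 5: pour(C -> A) -> (A=3 B=8 C=7)
Step 6: empty(C) -> (A=3 B=8 C=0)

Answer: 3 8 0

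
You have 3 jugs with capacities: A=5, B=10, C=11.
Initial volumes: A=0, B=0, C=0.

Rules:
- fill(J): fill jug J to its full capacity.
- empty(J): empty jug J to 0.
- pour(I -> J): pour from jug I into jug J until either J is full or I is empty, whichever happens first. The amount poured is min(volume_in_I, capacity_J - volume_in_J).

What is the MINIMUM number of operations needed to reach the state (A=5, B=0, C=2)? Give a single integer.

BFS from (A=0, B=0, C=0). One shortest path:
  1. fill(A) -> (A=5 B=0 C=0)
  2. fill(C) -> (A=5 B=0 C=11)
  3. pour(C -> B) -> (A=5 B=10 C=1)
  4. empty(B) -> (A=5 B=0 C=1)
  5. pour(C -> B) -> (A=5 B=1 C=0)
  6. fill(C) -> (A=5 B=1 C=11)
  7. pour(C -> B) -> (A=5 B=10 C=2)
  8. empty(B) -> (A=5 B=0 C=2)
Reached target in 8 moves.

Answer: 8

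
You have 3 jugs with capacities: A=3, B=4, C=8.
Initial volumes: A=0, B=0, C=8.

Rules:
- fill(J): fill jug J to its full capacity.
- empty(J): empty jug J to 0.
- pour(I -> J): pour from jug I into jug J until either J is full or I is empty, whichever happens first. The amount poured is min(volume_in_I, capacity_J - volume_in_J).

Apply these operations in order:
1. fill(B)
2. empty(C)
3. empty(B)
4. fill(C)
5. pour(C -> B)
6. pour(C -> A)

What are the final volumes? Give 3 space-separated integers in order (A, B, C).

Step 1: fill(B) -> (A=0 B=4 C=8)
Step 2: empty(C) -> (A=0 B=4 C=0)
Step 3: empty(B) -> (A=0 B=0 C=0)
Step 4: fill(C) -> (A=0 B=0 C=8)
Step 5: pour(C -> B) -> (A=0 B=4 C=4)
Step 6: pour(C -> A) -> (A=3 B=4 C=1)

Answer: 3 4 1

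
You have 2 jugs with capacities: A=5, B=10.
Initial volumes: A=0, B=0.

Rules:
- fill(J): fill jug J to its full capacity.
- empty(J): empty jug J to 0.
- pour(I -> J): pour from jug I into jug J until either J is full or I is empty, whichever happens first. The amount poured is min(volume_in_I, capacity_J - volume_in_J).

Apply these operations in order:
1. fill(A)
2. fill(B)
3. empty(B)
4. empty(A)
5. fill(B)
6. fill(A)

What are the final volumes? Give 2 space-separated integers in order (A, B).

Answer: 5 10

Derivation:
Step 1: fill(A) -> (A=5 B=0)
Step 2: fill(B) -> (A=5 B=10)
Step 3: empty(B) -> (A=5 B=0)
Step 4: empty(A) -> (A=0 B=0)
Step 5: fill(B) -> (A=0 B=10)
Step 6: fill(A) -> (A=5 B=10)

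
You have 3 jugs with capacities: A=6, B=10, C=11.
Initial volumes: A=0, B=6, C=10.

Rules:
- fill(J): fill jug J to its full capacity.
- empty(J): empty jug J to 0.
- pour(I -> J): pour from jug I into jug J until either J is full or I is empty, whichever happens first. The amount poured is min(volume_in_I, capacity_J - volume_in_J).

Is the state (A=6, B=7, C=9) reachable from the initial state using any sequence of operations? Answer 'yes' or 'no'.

Answer: yes

Derivation:
BFS from (A=0, B=6, C=10):
  1. fill(C) -> (A=0 B=6 C=11)
  2. pour(C -> B) -> (A=0 B=10 C=7)
  3. pour(B -> A) -> (A=6 B=4 C=7)
  4. empty(A) -> (A=0 B=4 C=7)
  5. pour(B -> A) -> (A=4 B=0 C=7)
  6. pour(C -> B) -> (A=4 B=7 C=0)
  7. fill(C) -> (A=4 B=7 C=11)
  8. pour(C -> A) -> (A=6 B=7 C=9)
Target reached → yes.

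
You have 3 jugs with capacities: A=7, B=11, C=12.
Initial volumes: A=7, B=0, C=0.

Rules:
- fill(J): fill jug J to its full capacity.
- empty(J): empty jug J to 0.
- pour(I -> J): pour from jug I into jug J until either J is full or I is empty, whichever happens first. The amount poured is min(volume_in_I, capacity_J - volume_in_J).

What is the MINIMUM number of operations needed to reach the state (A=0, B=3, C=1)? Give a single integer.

Answer: 8

Derivation:
BFS from (A=7, B=0, C=0). One shortest path:
  1. fill(B) -> (A=7 B=11 C=0)
  2. pour(B -> C) -> (A=7 B=0 C=11)
  3. pour(A -> C) -> (A=6 B=0 C=12)
  4. pour(C -> B) -> (A=6 B=11 C=1)
  5. pour(B -> A) -> (A=7 B=10 C=1)
  6. empty(A) -> (A=0 B=10 C=1)
  7. pour(B -> A) -> (A=7 B=3 C=1)
  8. empty(A) -> (A=0 B=3 C=1)
Reached target in 8 moves.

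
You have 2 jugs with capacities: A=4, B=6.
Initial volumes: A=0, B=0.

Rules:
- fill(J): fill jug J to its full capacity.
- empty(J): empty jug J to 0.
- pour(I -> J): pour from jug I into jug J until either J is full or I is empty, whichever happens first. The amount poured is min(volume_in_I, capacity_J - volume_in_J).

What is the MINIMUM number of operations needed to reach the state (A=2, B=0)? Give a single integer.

Answer: 4

Derivation:
BFS from (A=0, B=0). One shortest path:
  1. fill(B) -> (A=0 B=6)
  2. pour(B -> A) -> (A=4 B=2)
  3. empty(A) -> (A=0 B=2)
  4. pour(B -> A) -> (A=2 B=0)
Reached target in 4 moves.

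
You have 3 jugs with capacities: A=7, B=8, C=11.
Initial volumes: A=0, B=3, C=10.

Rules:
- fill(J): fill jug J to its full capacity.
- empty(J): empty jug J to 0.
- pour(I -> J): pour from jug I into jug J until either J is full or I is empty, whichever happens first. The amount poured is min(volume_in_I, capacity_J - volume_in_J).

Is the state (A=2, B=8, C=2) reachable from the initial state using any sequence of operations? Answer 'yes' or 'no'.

BFS from (A=0, B=3, C=10):
  1. fill(A) -> (A=7 B=3 C=10)
  2. pour(A -> B) -> (A=2 B=8 C=10)
  3. empty(B) -> (A=2 B=0 C=10)
  4. pour(C -> B) -> (A=2 B=8 C=2)
Target reached → yes.

Answer: yes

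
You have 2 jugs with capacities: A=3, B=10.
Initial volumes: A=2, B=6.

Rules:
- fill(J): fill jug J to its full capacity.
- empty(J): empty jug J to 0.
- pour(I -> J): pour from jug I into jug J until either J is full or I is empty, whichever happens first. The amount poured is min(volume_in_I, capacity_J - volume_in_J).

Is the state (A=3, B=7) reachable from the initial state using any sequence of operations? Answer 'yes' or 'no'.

Answer: yes

Derivation:
BFS from (A=2, B=6):
  1. empty(A) -> (A=0 B=6)
  2. fill(B) -> (A=0 B=10)
  3. pour(B -> A) -> (A=3 B=7)
Target reached → yes.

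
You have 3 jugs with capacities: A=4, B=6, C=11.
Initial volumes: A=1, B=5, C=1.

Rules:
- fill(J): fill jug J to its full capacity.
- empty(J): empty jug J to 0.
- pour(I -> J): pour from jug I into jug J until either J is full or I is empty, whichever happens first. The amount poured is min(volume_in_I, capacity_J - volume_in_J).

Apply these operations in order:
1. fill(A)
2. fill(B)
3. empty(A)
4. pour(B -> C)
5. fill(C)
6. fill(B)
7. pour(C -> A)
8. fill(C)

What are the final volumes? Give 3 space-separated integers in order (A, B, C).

Step 1: fill(A) -> (A=4 B=5 C=1)
Step 2: fill(B) -> (A=4 B=6 C=1)
Step 3: empty(A) -> (A=0 B=6 C=1)
Step 4: pour(B -> C) -> (A=0 B=0 C=7)
Step 5: fill(C) -> (A=0 B=0 C=11)
Step 6: fill(B) -> (A=0 B=6 C=11)
Step 7: pour(C -> A) -> (A=4 B=6 C=7)
Step 8: fill(C) -> (A=4 B=6 C=11)

Answer: 4 6 11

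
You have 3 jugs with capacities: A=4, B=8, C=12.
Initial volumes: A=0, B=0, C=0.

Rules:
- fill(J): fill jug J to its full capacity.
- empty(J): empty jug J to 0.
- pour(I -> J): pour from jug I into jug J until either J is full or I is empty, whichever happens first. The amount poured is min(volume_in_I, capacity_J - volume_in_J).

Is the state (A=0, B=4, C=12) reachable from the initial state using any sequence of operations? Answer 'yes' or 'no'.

BFS from (A=0, B=0, C=0):
  1. fill(A) -> (A=4 B=0 C=0)
  2. fill(C) -> (A=4 B=0 C=12)
  3. pour(A -> B) -> (A=0 B=4 C=12)
Target reached → yes.

Answer: yes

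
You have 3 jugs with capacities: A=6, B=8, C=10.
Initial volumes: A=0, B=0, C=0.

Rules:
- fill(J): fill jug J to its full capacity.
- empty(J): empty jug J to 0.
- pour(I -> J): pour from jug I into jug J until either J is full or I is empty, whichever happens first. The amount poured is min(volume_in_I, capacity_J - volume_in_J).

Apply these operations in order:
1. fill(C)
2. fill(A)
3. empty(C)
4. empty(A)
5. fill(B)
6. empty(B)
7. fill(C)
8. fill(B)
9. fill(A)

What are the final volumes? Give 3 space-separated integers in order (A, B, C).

Answer: 6 8 10

Derivation:
Step 1: fill(C) -> (A=0 B=0 C=10)
Step 2: fill(A) -> (A=6 B=0 C=10)
Step 3: empty(C) -> (A=6 B=0 C=0)
Step 4: empty(A) -> (A=0 B=0 C=0)
Step 5: fill(B) -> (A=0 B=8 C=0)
Step 6: empty(B) -> (A=0 B=0 C=0)
Step 7: fill(C) -> (A=0 B=0 C=10)
Step 8: fill(B) -> (A=0 B=8 C=10)
Step 9: fill(A) -> (A=6 B=8 C=10)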